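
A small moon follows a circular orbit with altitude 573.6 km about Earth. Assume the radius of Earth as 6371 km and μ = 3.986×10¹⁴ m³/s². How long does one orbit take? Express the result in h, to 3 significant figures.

T ≈ 1.60 h

r = 6371 + 573.6 = 6944.6 km = 6.9446×10⁶ m.
Kepler's third law: T = 2π√(r³/μ) = 2π√((6.945×10⁶)³ / 3.986×10¹⁴).
r³/μ = 8.402×10⁵ s², so T = 2π × 9.166×10² = 5.759×10³ s.
Converting: 5.759×10³ s ÷ 3600 = 1.600 h.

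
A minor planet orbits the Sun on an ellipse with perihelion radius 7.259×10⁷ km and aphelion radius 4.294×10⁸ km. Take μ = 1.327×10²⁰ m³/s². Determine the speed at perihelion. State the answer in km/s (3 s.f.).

Semi-major axis a = (r_p + r_a)/2 = 2.5100×10⁸ km = 2.510×10¹¹ m.
Vis-viva: v² = μ(2/r − 1/a) = 1.327×10²⁰ × (2.755×10⁻¹¹ − 3.984×10⁻¹²) = 3.127×10⁹ m²/s².
v = 55920 m/s = 55.92 km/s.

v ≈ 55.9 km/s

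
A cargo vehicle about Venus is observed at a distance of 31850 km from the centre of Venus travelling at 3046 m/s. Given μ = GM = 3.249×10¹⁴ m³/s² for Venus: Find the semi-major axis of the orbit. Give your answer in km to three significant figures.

a ≈ 29200 km

r = 3.185×10⁷ m.
Vis-viva rearranged: 1/a = 2/r − v²/μ = 6.279×10⁻⁸ − 2.856×10⁻⁸ = 3.424×10⁻⁸ m⁻¹.
a = 2.921×10⁷ m = 29208 km.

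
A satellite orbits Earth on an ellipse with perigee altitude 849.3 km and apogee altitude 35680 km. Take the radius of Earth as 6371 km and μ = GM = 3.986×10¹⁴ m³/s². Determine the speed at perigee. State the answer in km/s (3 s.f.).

v ≈ 9.71 km/s

r_p = 6371 + 849.3 = 7220.3 km = 7.2203×10⁶ m.
r_a = 6371 + 35680 = 42051 km = 4.2051×10⁷ m.
Semi-major axis a = (r_p + r_a)/2 = 24636 km = 2.464×10⁷ m.
Vis-viva: v² = μ(2/r − 1/a) = 3.986×10¹⁴ × (2.770×10⁻⁷ − 4.059×10⁻⁸) = 9.423×10⁷ m²/s².
v = 9707 m/s = 9.707 km/s.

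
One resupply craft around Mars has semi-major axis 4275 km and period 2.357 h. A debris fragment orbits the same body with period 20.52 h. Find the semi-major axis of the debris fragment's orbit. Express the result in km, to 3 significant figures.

a₂ ≈ 18100 km

Kepler's third law: a³ ∝ T², so a₂ = a₁ (T₂/T₁)^(2/3).
T₂/T₁ = 8.706, (T₂/T₁)^(2/3) = 4.232.
a₂ = 4275 × 4.232 = 18090 km.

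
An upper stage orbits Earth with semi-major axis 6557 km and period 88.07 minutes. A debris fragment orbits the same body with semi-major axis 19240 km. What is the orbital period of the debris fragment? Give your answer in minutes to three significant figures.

Kepler's third law: T² ∝ a³, so T₂ = T₁ (a₂/a₁)^(3/2).
a₂/a₁ = 2.934, (a₂/a₁)^(3/2) = 5.026.
T₂ = 88.07 × 5.026 = 442.7 minutes.

T₂ ≈ 443 minutes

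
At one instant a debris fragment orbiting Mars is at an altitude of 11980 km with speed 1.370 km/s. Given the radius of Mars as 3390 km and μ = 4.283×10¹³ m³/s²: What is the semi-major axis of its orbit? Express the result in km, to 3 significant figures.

r = 3390 + 11980 = 15370 km = 1.537×10⁷ m.
Specific orbital energy ε = v²/2 − μ/r = (1370)²/2 − 4.283×10¹³/1.537×10⁷ = -1.848×10⁶ J/kg.
Since ε = −μ/(2a), a = −μ/(2ε) = 1.159×10⁷ m = 11587 km.

a ≈ 11600 km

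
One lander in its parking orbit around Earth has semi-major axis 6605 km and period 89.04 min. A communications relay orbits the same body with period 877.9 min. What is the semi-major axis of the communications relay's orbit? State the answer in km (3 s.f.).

Kepler's third law: a³ ∝ T², so a₂ = a₁ (T₂/T₁)^(2/3).
T₂/T₁ = 9.860, (T₂/T₁)^(2/3) = 4.598.
a₂ = 6605 × 4.598 = 30370 km.

a₂ ≈ 30400 km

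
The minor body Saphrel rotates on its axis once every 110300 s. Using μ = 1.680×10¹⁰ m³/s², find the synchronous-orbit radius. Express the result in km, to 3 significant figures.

r_sync ≈ 1730 km

A synchronous orbit has period T, so by Kepler's third law a = (μT²/4π²)^(1/3).
μT²/4π² = 1.680×10¹⁰ × (1.103×10⁵)² / 39.48 = 5.177×10¹⁸ m³.
a = 1.730×10⁶ m = 1729.9 km.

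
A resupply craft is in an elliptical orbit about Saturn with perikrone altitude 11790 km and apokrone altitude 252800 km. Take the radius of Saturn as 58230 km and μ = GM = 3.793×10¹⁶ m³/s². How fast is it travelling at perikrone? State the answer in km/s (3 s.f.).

v ≈ 29.7 km/s

r_p = 58230 + 11790 = 70020 km = 7.0020×10⁷ m.
r_a = 58230 + 252800 = 311030 km = 3.1103×10⁸ m.
Semi-major axis a = (r_p + r_a)/2 = 1.9052×10⁵ km = 1.905×10⁸ m.
Vis-viva: v² = μ(2/r − 1/a) = 3.793×10¹⁶ × (2.856×10⁻⁸ − 5.249×10⁻⁹) = 8.843×10⁸ m²/s².
v = 29740 m/s = 29.74 km/s.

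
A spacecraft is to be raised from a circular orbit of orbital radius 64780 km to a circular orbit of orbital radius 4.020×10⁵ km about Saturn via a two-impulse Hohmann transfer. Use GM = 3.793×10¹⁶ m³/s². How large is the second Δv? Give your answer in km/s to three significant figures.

r₁ = 64780 km = 6.478×10⁷ m.
r₂ = 4.020×10⁵ km = 4.020×10⁸ m.
Transfer ellipse a_t = (r₁ + r₂)/2 = 2.334×10⁸ m.
At r₁: circular v_c1 = √(μ/r₁) = 24200 m/s; transfer-perikrone v_p = √[μ(2/r₁ − 1/a_t)] = 31760 m/s.
At r₂: circular v_c2 = √(μ/r₂) = 9714 m/s; transfer-apokrone v_a = √[μ(2/r₂ − 1/a_t)] = 5117 m/s.
Δv₂ = v_c2 − v_a = 4596 m/s.
= 4.596 km/s.

Δv ≈ 4.60 km/s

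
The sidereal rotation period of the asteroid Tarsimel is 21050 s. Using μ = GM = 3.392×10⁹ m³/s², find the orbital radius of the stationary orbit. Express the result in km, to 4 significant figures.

A synchronous orbit has period T, so by Kepler's third law a = (μT²/4π²)^(1/3).
μT²/4π² = 3.392×10⁹ × (2.105×10⁴)² / 39.48 = 3.807×10¹⁶ m³.
a = 3.364×10⁵ m = 336.41 km.

r_sync ≈ 336.4 km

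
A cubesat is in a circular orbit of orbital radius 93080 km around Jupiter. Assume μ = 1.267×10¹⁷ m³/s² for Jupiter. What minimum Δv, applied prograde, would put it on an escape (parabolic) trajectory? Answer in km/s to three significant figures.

r = 93080 km = 9.308×10⁷ m.
Circular speed v_c = √(μ/r) = 36890 m/s.
Escape speed v_esc = √(2μ/r) = √2 × v_c = 52180 m/s.
Δv = v_esc − v_c = 15280 m/s = 15.28 km/s.

Δv ≈ 15.3 km/s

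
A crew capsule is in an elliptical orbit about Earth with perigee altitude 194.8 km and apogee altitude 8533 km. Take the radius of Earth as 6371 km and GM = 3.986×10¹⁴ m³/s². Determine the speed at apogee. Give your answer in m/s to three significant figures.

v ≈ 4040 m/s

r_p = 6371 + 194.8 = 6565.8 km = 6.5658×10⁶ m.
r_a = 6371 + 8533 = 14904 km = 1.4904×10⁷ m.
Semi-major axis a = (r_p + r_a)/2 = 10735 km = 1.073×10⁷ m.
Vis-viva: v² = μ(2/r − 1/a) = 3.986×10¹⁴ × (1.342×10⁻⁷ − 9.315×10⁻⁸) = 1.636×10⁷ m²/s².
v = 4044 m/s.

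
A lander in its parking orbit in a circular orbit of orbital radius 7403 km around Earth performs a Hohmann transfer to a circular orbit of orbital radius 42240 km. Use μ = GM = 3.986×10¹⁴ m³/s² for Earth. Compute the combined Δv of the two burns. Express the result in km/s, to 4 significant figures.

Δv_total ≈ 3.629 km/s

r₁ = 7403 km = 7.403×10⁶ m.
r₂ = 42240 km = 4.224×10⁷ m.
Transfer ellipse a_t = (r₁ + r₂)/2 = 2.482×10⁷ m.
At r₁: circular v_c1 = √(μ/r₁) = 7338 m/s; transfer-perigee v_p = √[μ(2/r₁ − 1/a_t)] = 9572 m/s.
Δv₁ = v_p − v_c1 = 2234 m/s.
At r₂: circular v_c2 = √(μ/r₂) = 3072 m/s; transfer-apogee v_a = √[μ(2/r₂ − 1/a_t)] = 1678 m/s.
Δv₂ = v_c2 − v_a = 1394 m/s.
Total Δv = Δv₁ + Δv₂ = 3629 m/s = 3.629 km/s.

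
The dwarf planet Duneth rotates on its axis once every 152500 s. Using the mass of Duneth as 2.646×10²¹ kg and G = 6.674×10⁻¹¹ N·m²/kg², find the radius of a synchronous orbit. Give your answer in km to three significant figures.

r_sync ≈ 4700 km

μ = GM = 6.674×10⁻¹¹ × 2.646×10²¹ = 1.766×10¹¹ m³/s².
A synchronous orbit has period T, so by Kepler's third law a = (μT²/4π²)^(1/3).
μT²/4π² = 1.766×10¹¹ × (1.525×10⁵)² / 39.48 = 1.040×10²⁰ m³.
a = 4.703×10⁶ m = 4703.1 km.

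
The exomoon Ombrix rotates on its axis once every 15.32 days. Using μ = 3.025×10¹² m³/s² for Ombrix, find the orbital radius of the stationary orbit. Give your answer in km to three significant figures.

T = 15.32 days = 1.324×10⁶ s.
A synchronous orbit has period T, so by Kepler's third law a = (μT²/4π²)^(1/3).
μT²/4π² = 3.025×10¹² × (1.324×10⁶)² / 39.48 = 1.342×10²³ m³.
a = 5.120×10⁷ m = 51204 km.

r_sync ≈ 51200 km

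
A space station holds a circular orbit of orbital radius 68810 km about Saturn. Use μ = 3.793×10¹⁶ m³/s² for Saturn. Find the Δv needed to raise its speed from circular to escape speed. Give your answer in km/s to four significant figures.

Δv ≈ 9.725 km/s

r = 68810 km = 6.881×10⁷ m.
Circular speed v_c = √(μ/r) = 23480 m/s.
Escape speed v_esc = √(2μ/r) = √2 × v_c = 33200 m/s.
Δv = v_esc − v_c = 9725 m/s = 9.725 km/s.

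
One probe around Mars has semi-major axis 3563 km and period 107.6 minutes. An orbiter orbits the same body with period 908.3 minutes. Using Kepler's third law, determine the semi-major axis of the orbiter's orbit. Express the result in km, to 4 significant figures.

Kepler's third law: a³ ∝ T², so a₂ = a₁ (T₂/T₁)^(2/3).
T₂/T₁ = 8.441, (T₂/T₁)^(2/3) = 4.146.
a₂ = 3563 × 4.146 = 14770 km.

a₂ ≈ 14770 km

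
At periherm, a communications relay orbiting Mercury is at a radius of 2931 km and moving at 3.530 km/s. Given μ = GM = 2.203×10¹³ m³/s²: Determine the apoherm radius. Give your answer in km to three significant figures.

r_p = 2.931×10⁶ m.
Specific energy ε = v²/2 − μ/r = -1.286×10⁶ J/kg, so a = −μ/(2ε) = 8.567×10⁶ m.
The apsides satisfy r_p + r_a = 2a, so the apoherm radius is 2a − r_p = 1.420×10⁷ m = 14203 km.

apoherm radius ≈ 14200 km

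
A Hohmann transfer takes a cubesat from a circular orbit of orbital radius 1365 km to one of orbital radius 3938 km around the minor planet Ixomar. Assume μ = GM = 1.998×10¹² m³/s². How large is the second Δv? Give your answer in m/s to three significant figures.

Δv ≈ 201 m/s

r₁ = 1365 km = 1.365×10⁶ m.
r₂ = 3938 km = 3.938×10⁶ m.
Transfer ellipse a_t = (r₁ + r₂)/2 = 2.652×10⁶ m.
At r₁: circular v_c1 = √(μ/r₁) = 1210 m/s; transfer-periapsis v_p = √[μ(2/r₁ − 1/a_t)] = 1474 m/s.
At r₂: circular v_c2 = √(μ/r₂) = 712.3 m/s; transfer-apoapsis v_a = √[μ(2/r₂ − 1/a_t)] = 511.1 m/s.
Δv₂ = v_c2 − v_a = 201.2 m/s.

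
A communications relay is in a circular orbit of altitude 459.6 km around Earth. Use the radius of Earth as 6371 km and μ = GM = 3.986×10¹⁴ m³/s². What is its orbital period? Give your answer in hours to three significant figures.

r = 6371 + 459.6 = 6830.6 km = 6.8306×10⁶ m.
Kepler's third law: T = 2π√(r³/μ) = 2π√((6.831×10⁶)³ / 3.986×10¹⁴).
r³/μ = 7.995×10⁵ s², so T = 2π × 8.942×10² = 5.618×10³ s.
Converting: 5.618×10³ s ÷ 3600 = 1.561 hours.

T ≈ 1.56 hours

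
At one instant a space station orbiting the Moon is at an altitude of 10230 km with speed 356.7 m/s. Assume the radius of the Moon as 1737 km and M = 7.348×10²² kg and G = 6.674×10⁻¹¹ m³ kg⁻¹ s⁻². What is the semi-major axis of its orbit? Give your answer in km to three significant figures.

μ = GM = 6.674×10⁻¹¹ × 7.348×10²² = 4.904×10¹² m³/s².
r = 1737 + 10230 = 11967 km = 1.197×10⁷ m.
Vis-viva rearranged: 1/a = 2/r − v²/μ = 1.671×10⁻⁷ − 2.594×10⁻⁸ = 1.412×10⁻⁷ m⁻¹.
a = 7.083×10⁶ m = 7083.1 km.

a ≈ 7080 km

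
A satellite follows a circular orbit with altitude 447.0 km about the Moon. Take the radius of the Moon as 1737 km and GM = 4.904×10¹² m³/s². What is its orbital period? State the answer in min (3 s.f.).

T ≈ 153 min

r = 1737 + 447.0 = 2184.0 km = 2.1840×10⁶ m.
Kepler's third law: T = 2π√(r³/μ) = 2π√((2.184×10⁶)³ / 4.904×10¹²).
r³/μ = 2.124×10⁶ s², so T = 2π × 1.457×10³ = 9.158×10³ s.
Converting: 9.158×10³ s ÷ 60.00 = 152.6 min.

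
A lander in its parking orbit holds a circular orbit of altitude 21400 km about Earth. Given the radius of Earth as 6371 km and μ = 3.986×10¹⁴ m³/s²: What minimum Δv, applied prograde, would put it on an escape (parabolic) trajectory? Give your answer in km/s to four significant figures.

Δv ≈ 1.569 km/s

r = 6371 + 21400 = 27771 km = 2.7771×10⁷ m.
Circular speed v_c = √(μ/r) = 3789 m/s.
Escape speed v_esc = √(2μ/r) = √2 × v_c = 5358 m/s.
Δv = v_esc − v_c = 1569 m/s = 1.569 km/s.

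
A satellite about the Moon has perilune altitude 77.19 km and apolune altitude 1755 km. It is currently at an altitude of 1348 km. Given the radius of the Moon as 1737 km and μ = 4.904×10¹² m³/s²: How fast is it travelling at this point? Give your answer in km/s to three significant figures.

v ≈ 1.15 km/s

r_p = 1737 + 77.19 = 1814.2 km = 1.8142×10⁶ m.
r_a = 1737 + 1755 = 3492.0 km = 3.4920×10⁶ m.
r = 1737 + 1348 = 3085.0 km = 3.085×10⁶ m.
Semi-major axis a = (r_p + r_a)/2 = 2653.1 km = 2.653×10⁶ m.
Vis-viva: v² = μ(2/r − 1/a) = 4.904×10¹² × (6.483×10⁻⁷ − 3.769×10⁻⁷) = 1.331×10⁶ m²/s².
v = 1154 m/s = 1.154 km/s.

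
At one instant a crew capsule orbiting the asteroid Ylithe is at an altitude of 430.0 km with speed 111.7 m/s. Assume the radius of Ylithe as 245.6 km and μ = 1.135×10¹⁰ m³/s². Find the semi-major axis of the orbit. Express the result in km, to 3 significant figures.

a ≈ 537 km

r = 245.6 + 430.0 = 675.60 km = 6.756×10⁵ m.
Specific orbital energy ε = v²/2 − μ/r = (111.7)²/2 − 1.135×10¹⁰/6.756×10⁵ = -1.056×10⁴ J/kg.
Since ε = −μ/(2a), a = −μ/(2ε) = 5.373×10⁵ m = 537.33 km.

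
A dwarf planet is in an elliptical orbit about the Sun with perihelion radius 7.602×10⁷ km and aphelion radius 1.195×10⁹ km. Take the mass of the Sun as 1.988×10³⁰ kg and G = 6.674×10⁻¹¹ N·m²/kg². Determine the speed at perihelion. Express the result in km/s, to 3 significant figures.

μ = GM = 6.674×10⁻¹¹ × 1.988×10³⁰ = 1.327×10²⁰ m³/s².
Semi-major axis a = (r_p + r_a)/2 = 6.3551×10⁸ km = 6.355×10¹¹ m.
Vis-viva: v² = μ(2/r − 1/a) = 1.327×10²⁰ × (2.631×10⁻¹¹ − 1.574×10⁻¹²) = 3.282×10⁹ m²/s².
v = 57290 m/s = 57.29 km/s.

v ≈ 57.3 km/s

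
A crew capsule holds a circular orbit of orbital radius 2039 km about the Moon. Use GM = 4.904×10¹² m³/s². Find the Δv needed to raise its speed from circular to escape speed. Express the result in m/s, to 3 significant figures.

Δv ≈ 642 m/s

r = 2039 km = 2.039×10⁶ m.
Circular speed v_c = √(μ/r) = 1551 m/s.
Escape speed v_esc = √(2μ/r) = √2 × v_c = 2193 m/s.
Δv = v_esc − v_c = 642.4 m/s.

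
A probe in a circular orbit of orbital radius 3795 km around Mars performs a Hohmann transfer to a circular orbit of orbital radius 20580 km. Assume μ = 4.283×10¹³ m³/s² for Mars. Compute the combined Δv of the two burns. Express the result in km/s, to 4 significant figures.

Δv_total ≈ 1.644 km/s

r₁ = 3795 km = 3.795×10⁶ m.
r₂ = 20580 km = 2.058×10⁷ m.
Transfer ellipse a_t = (r₁ + r₂)/2 = 1.219×10⁷ m.
At r₁: circular v_c1 = √(μ/r₁) = 3359 m/s; transfer-periapsis v_p = √[μ(2/r₁ − 1/a_t)] = 4365 m/s.
Δv₁ = v_p − v_c1 = 1006 m/s.
At r₂: circular v_c2 = √(μ/r₂) = 1443 m/s; transfer-apoapsis v_a = √[μ(2/r₂ − 1/a_t)] = 805.0 m/s.
Δv₂ = v_c2 − v_a = 637.6 m/s.
Total Δv = Δv₁ + Δv₂ = 1644 m/s = 1.644 km/s.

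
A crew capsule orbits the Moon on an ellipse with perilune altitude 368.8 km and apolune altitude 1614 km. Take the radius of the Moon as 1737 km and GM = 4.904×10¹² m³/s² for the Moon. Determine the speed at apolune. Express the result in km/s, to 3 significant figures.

v ≈ 1.06 km/s

r_p = 1737 + 368.8 = 2105.8 km = 2.1058×10⁶ m.
r_a = 1737 + 1614 = 3351.0 km = 3.3510×10⁶ m.
Semi-major axis a = (r_p + r_a)/2 = 2728.4 km = 2.728×10⁶ m.
Vis-viva: v² = μ(2/r − 1/a) = 4.904×10¹² × (5.968×10⁻⁷ − 3.665×10⁻⁷) = 1.129×10⁶ m²/s².
v = 1063 m/s = 1.063 km/s.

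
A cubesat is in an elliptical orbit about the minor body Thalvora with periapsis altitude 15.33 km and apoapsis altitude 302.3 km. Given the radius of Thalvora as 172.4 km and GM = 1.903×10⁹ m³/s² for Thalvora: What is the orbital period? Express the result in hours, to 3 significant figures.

T ≈ 7.63 hours

r_p = 172.4 + 15.33 = 187.73 km = 1.8773×10⁵ m.
r_a = 172.4 + 302.3 = 474.70 km = 4.7470×10⁵ m.
Semi-major axis a = (r_p + r_a)/2 = (187.73 + 474.70)/2 = 331.22 km = 3.312×10⁵ m.
By Kepler's third law T = 2π√(a³/μ) = 2π × 4.370×10³ = 2.746×10⁴ s.
= 7.626 hours.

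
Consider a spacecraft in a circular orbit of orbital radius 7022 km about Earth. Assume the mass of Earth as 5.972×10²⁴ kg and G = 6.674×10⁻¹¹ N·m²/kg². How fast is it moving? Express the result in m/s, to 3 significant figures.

μ = GM = 6.674×10⁻¹¹ × 5.972×10²⁴ = 3.986×10¹⁴ m³/s².
r = 7022 km = 7.022×10⁶ m.
For a circular orbit v = √(μ/r) = √(3.986×10¹⁴ / 7.022×10⁶) = √(5.676×10⁷) = 7534 m/s.

v ≈ 7530 m/s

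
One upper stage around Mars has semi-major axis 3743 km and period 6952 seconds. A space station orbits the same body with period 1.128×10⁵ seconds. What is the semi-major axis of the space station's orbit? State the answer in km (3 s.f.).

Kepler's third law: a³ ∝ T², so a₂ = a₁ (T₂/T₁)^(2/3).
T₂/T₁ = 16.23, (T₂/T₁)^(2/3) = 6.409.
a₂ = 3743 × 6.409 = 23990 km.

a₂ ≈ 24000 km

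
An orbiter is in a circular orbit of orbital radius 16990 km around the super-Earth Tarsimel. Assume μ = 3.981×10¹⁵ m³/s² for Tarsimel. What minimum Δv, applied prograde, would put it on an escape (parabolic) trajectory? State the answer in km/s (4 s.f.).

Δv ≈ 6.341 km/s

r = 16990 km = 1.699×10⁷ m.
Circular speed v_c = √(μ/r) = 15310 m/s.
Escape speed v_esc = √(2μ/r) = √2 × v_c = 21650 m/s.
Δv = v_esc − v_c = 6341 m/s = 6.341 km/s.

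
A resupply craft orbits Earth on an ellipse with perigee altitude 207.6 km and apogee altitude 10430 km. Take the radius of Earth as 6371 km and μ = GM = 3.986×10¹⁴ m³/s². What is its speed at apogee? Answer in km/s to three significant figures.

v ≈ 3.65 km/s

r_p = 6371 + 207.6 = 6578.6 km = 6.5786×10⁶ m.
r_a = 6371 + 10430 = 16801 km = 1.6801×10⁷ m.
Semi-major axis a = (r_p + r_a)/2 = 11690 km = 1.169×10⁷ m.
Vis-viva: v² = μ(2/r − 1/a) = 3.986×10¹⁴ × (1.190×10⁻⁷ − 8.554×10⁻⁸) = 1.335×10⁷ m²/s².
v = 3654 m/s = 3.654 km/s.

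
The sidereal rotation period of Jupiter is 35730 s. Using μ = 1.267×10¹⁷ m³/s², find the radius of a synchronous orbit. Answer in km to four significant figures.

r_sync ≈ 1.600×10⁵ km

A synchronous orbit has period T, so by Kepler's third law a = (μT²/4π²)^(1/3).
μT²/4π² = 1.267×10¹⁷ × (3.573×10⁴)² / 39.48 = 4.097×10²⁴ m³.
a = 1.600×10⁸ m = 1.6002×10⁵ km.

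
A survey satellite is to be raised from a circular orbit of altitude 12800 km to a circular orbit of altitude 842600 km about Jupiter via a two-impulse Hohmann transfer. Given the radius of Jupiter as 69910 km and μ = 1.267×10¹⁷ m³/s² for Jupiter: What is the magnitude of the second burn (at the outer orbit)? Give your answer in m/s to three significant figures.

Δv ≈ 6980 m/s

r₁ = 69910 + 12800 = 82710 km = 8.2710×10⁷ m.
r₂ = 69910 + 842600 = 912510 km = 9.1251×10⁸ m.
Transfer ellipse a_t = (r₁ + r₂)/2 = 4.976×10⁸ m.
At r₁: circular v_c1 = √(μ/r₁) = 39140 m/s; transfer-perijove v_p = √[μ(2/r₁ − 1/a_t)] = 53000 m/s.
At r₂: circular v_c2 = √(μ/r₂) = 11780 m/s; transfer-apojove v_a = √[μ(2/r₂ − 1/a_t)] = 4804 m/s.
Δv₂ = v_c2 − v_a = 6979 m/s.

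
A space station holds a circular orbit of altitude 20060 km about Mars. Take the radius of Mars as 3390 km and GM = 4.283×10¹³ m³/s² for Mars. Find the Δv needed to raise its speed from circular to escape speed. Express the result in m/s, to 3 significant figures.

Δv ≈ 560 m/s

r = 3390 + 20060 = 23450 km = 2.3450×10⁷ m.
Circular speed v_c = √(μ/r) = 1351 m/s.
Escape speed v_esc = √(2μ/r) = √2 × v_c = 1911 m/s.
Δv = v_esc − v_c = 559.8 m/s.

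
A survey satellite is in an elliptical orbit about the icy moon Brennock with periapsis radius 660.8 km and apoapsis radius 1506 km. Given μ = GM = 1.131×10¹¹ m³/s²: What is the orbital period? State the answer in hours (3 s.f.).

Semi-major axis a = (r_p + r_a)/2 = (660.80 + 1506.0)/2 = 1083.4 km = 1.083×10⁶ m.
By Kepler's third law T = 2π√(a³/μ) = 2π × 3.353×10³ = 2.107×10⁴ s.
= 5.852 hours.

T ≈ 5.85 hours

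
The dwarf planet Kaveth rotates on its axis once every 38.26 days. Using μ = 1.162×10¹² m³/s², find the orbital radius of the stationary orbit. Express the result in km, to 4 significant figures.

r_sync ≈ 68520 km

T = 38.26 days = 3.306×10⁶ s.
A synchronous orbit has period T, so by Kepler's third law a = (μT²/4π²)^(1/3).
μT²/4π² = 1.162×10¹² × (3.306×10⁶)² / 39.48 = 3.216×10²³ m³.
a = 6.852×10⁷ m = 68515 km.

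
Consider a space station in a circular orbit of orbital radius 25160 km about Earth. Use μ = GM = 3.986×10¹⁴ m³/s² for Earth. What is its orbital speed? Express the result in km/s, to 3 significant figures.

v ≈ 3.98 km/s

r = 25160 km = 2.516×10⁷ m.
For a circular orbit v = √(μ/r) = √(3.986×10¹⁴ / 2.516×10⁷) = √(1.584×10⁷) = 3980 m/s.
That is 3.980 km/s.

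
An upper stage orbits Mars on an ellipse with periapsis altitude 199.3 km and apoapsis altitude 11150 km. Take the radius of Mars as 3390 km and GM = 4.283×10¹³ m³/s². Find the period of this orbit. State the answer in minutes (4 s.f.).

r_p = 3390 + 199.3 = 3589.3 km = 3.5893×10⁶ m.
r_a = 3390 + 11150 = 14540 km = 1.4540×10⁷ m.
Semi-major axis a = (r_p + r_a)/2 = (3589.3 + 14540)/2 = 9064.6 km = 9.065×10⁶ m.
By Kepler's third law T = 2π√(a³/μ) = 2π × 4.170×10³ = 2.620×10⁴ s.
= 436.7 minutes.

T ≈ 436.7 minutes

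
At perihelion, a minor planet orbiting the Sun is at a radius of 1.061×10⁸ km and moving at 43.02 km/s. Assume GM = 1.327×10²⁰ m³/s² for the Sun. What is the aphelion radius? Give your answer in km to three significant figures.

aphelion radius ≈ 3.02×10⁸ km

r_p = 1.061×10¹¹ m.
Specific energy ε = v²/2 − μ/r = -3.253×10⁸ J/kg, so a = −μ/(2ε) = 2.039×10¹¹ m.
The apsides satisfy r_p + r_a = 2a, so the aphelion radius is 2a − r_p = 3.018×10¹¹ m = 3.0177×10⁸ km.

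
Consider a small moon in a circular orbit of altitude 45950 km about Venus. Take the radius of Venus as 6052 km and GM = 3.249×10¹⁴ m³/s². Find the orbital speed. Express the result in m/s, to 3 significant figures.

r = 6052 + 45950 = 52002 km = 5.2002×10⁷ m.
For a circular orbit v = √(μ/r) = √(3.249×10¹⁴ / 5.200×10⁷) = √(6.248×10⁶) = 2500 m/s.

v ≈ 2500 m/s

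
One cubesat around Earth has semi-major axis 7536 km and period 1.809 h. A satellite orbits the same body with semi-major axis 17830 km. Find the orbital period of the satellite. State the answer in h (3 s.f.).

Kepler's third law: T² ∝ a³, so T₂ = T₁ (a₂/a₁)^(3/2).
a₂/a₁ = 2.366, (a₂/a₁)^(3/2) = 3.639.
T₂ = 1.809 × 3.639 = 6.583 h.

T₂ ≈ 6.58 h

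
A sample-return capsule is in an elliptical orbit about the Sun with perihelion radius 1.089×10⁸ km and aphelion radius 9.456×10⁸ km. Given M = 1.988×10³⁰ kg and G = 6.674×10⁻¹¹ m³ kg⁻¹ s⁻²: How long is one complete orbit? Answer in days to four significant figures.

μ = GM = 6.674×10⁻¹¹ × 1.988×10³⁰ = 1.327×10²⁰ m³/s².
Semi-major axis a = (r_p + r_a)/2 = (1.0890×10⁸ + 9.4560×10⁸)/2 = 5.2725×10⁸ km = 5.272×10¹¹ m.
By Kepler's third law T = 2π√(a³/μ) = 2π × 3.324×10⁷ = 2.088×10⁸ s.
= 2417 days.

T ≈ 2417 days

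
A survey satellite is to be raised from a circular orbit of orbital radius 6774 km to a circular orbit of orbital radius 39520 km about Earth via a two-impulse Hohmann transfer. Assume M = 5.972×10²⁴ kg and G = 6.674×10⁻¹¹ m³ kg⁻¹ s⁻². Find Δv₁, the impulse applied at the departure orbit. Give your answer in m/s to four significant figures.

μ = GM = 6.674×10⁻¹¹ × 5.972×10²⁴ = 3.986×10¹⁴ m³/s².
r₁ = 6774 km = 6.774×10⁶ m.
r₂ = 39520 km = 3.952×10⁷ m.
Transfer ellipse a_t = (r₁ + r₂)/2 = 2.315×10⁷ m.
At r₁: circular v_c1 = √(μ/r₁) = 7671 m/s; transfer-perigee v_p = √[μ(2/r₁ − 1/a_t)] = 10020 m/s.
Δv₁ = v_p − v_c1 = 2352 m/s.

Δv ≈ 2352 m/s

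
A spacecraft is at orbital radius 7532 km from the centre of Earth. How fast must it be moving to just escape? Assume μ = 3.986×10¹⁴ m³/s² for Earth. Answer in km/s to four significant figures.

r = 7532 km = 7.532×10⁶ m.
Escape speed v_esc = √(2μ/r) = √(2 × 3.986×10¹⁴ / 7.532×10⁶) = √(1.058×10⁸) = 10290 m/s.
= 10.29 km/s.

v_esc ≈ 10.29 km/s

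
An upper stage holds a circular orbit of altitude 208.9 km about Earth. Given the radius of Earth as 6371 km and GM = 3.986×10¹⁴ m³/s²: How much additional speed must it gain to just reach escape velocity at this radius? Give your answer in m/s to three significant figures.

r = 6371 + 208.9 = 6579.9 km = 6.5799×10⁶ m.
Circular speed v_c = √(μ/r) = 7783 m/s.
Escape speed v_esc = √(2μ/r) = √2 × v_c = 11010 m/s.
Δv = v_esc − v_c = 3224 m/s.

Δv ≈ 3220 m/s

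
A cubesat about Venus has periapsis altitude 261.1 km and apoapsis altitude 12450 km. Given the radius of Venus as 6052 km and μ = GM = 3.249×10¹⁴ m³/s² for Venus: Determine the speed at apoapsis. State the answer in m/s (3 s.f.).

v ≈ 2990 m/s

r_p = 6052 + 261.1 = 6313.1 km = 6.3131×10⁶ m.
r_a = 6052 + 12450 = 18502 km = 1.8502×10⁷ m.
Semi-major axis a = (r_p + r_a)/2 = 12408 km = 1.241×10⁷ m.
Vis-viva: v² = μ(2/r − 1/a) = 3.249×10¹⁴ × (1.081×10⁻⁷ − 8.060×10⁻⁸) = 8.935×10⁶ m²/s².
v = 2989 m/s.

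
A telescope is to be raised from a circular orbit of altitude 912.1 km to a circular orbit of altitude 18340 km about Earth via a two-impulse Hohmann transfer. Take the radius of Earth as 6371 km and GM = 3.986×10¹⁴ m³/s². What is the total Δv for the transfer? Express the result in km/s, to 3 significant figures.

r₁ = 6371 + 912.1 = 7283.1 km = 7.2831×10⁶ m.
r₂ = 6371 + 18340 = 24711 km = 2.4711×10⁷ m.
Transfer ellipse a_t = (r₁ + r₂)/2 = 1.600×10⁷ m.
At r₁: circular v_c1 = √(μ/r₁) = 7398 m/s; transfer-perigee v_p = √[μ(2/r₁ − 1/a_t)] = 9195 m/s.
Δv₁ = v_p − v_c1 = 1797 m/s.
At r₂: circular v_c2 = √(μ/r₂) = 4016 m/s; transfer-apogee v_a = √[μ(2/r₂ − 1/a_t)] = 2710 m/s.
Δv₂ = v_c2 − v_a = 1306 m/s.
Total Δv = Δv₁ + Δv₂ = 3103 m/s = 3.103 km/s.

Δv_total ≈ 3.10 km/s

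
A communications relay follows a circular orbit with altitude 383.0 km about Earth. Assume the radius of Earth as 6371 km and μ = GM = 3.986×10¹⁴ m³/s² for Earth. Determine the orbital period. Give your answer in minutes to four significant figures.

T ≈ 92.07 minutes

r = 6371 + 383.0 = 6754.0 km = 6.7540×10⁶ m.
Kepler's third law: T = 2π√(r³/μ) = 2π√((6.754×10⁶)³ / 3.986×10¹⁴).
r³/μ = 7.729×10⁵ s², so T = 2π × 8.792×10² = 5.524×10³ s.
Converting: 5.524×10³ s ÷ 60.00 = 92.07 minutes.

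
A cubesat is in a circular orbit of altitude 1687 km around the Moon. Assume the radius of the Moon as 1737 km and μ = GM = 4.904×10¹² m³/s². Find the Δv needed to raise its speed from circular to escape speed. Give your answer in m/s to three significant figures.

Δv ≈ 496 m/s

r = 1737 + 1687 = 3424.0 km = 3.4240×10⁶ m.
Circular speed v_c = √(μ/r) = 1197 m/s.
Escape speed v_esc = √(2μ/r) = √2 × v_c = 1692 m/s.
Δv = v_esc − v_c = 495.7 m/s.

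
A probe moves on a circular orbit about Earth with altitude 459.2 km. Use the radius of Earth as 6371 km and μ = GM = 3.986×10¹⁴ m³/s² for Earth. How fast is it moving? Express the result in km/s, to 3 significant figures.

r = 6371 + 459.2 = 6830.2 km = 6.8302×10⁶ m.
For a circular orbit v = √(μ/r) = √(3.986×10¹⁴ / 6.830×10⁶) = √(5.836×10⁷) = 7639 m/s.
That is 7.639 km/s.

v ≈ 7.64 km/s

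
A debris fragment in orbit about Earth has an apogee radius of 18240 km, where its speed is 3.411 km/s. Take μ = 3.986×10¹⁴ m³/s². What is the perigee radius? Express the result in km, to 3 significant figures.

perigee radius ≈ 6620 km

r_a = 1.824×10⁷ m.
Specific energy ε = v²/2 − μ/r = -1.604×10⁷ J/kg, so a = −μ/(2ε) = 1.243×10⁷ m.
The apsides satisfy r_p + r_a = 2a, so the perigee radius is 2a − r_a = 6.617×10⁶ m = 6617.2 km.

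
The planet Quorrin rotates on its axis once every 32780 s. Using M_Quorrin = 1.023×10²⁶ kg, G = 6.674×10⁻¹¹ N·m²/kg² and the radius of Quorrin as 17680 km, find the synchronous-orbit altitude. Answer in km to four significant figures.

h_sync ≈ 39390 km

μ = GM = 6.674×10⁻¹¹ × 1.023×10²⁶ = 6.828×10¹⁵ m³/s².
A synchronous orbit has period T, so by Kepler's third law a = (μT²/4π²)^(1/3).
μT²/4π² = 6.828×10¹⁵ × (3.278×10⁴)² / 39.48 = 1.858×10²³ m³.
a = 5.707×10⁷ m = 57065 km.
Altitude h = a − R = 57065 − 17680 = 39385 km.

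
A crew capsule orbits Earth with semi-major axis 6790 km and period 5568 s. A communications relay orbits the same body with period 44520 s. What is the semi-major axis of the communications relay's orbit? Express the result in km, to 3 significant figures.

a₂ ≈ 27200 km

Kepler's third law: a³ ∝ T², so a₂ = a₁ (T₂/T₁)^(2/3).
T₂/T₁ = 7.996, (T₂/T₁)^(2/3) = 3.999.
a₂ = 6790 × 3.999 = 27150 km.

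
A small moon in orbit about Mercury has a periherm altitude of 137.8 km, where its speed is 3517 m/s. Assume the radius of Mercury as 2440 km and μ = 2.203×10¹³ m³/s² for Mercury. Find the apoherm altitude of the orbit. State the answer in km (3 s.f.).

apoherm altitude ≈ 4310 km

r_p = 2440 + 137.8 = 2577.8 km = 2.578×10⁶ m.
Specific energy ε = v²/2 − μ/r = -2.361×10⁶ J/kg, so a = −μ/(2ε) = 4.665×10⁶ m.
The apsides satisfy r_p + r_a = 2a, so the apoherm radius is 2a − r_p = 6.751×10⁶ m = 6751.4 km.
Apoherm altitude = 6751.4 − 2440 = 4311.4 km.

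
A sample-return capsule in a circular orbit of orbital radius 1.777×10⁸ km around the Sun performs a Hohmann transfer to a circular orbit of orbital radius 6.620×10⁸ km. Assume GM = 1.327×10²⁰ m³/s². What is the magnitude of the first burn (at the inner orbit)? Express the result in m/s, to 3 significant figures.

r₁ = 1.777×10⁸ km = 1.777×10¹¹ m.
r₂ = 6.620×10⁸ km = 6.620×10¹¹ m.
Transfer ellipse a_t = (r₁ + r₂)/2 = 4.198×10¹¹ m.
At r₁: circular v_c1 = √(μ/r₁) = 27330 m/s; transfer-perihelion v_p = √[μ(2/r₁ − 1/a_t)] = 34310 m/s.
Δv₁ = v_p − v_c1 = 6987 m/s.

Δv ≈ 6990 m/s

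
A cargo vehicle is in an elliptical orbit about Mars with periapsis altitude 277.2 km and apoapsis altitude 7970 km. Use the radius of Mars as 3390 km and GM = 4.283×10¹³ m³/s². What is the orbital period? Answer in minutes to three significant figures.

r_p = 3390 + 277.2 = 3667.2 km = 3.6672×10⁶ m.
r_a = 3390 + 7970 = 11360 km = 1.1360×10⁷ m.
Semi-major axis a = (r_p + r_a)/2 = (3667.2 + 11360)/2 = 7513.6 km = 7.514×10⁶ m.
By Kepler's third law T = 2π√(a³/μ) = 2π × 3.147×10³ = 1.977×10⁴ s.
= 329.6 minutes.

T ≈ 330 minutes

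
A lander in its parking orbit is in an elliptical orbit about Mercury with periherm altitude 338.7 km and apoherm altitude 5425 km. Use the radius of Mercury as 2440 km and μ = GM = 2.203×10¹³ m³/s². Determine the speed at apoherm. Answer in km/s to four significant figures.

r_p = 2440 + 338.7 = 2778.7 km = 2.7787×10⁶ m.
r_a = 2440 + 5425 = 7865.0 km = 7.8650×10⁶ m.
Semi-major axis a = (r_p + r_a)/2 = 5321.9 km = 5.322×10⁶ m.
Vis-viva: v² = μ(2/r − 1/a) = 2.203×10¹³ × (2.543×10⁻⁷ − 1.879×10⁻⁷) = 1.462×10⁶ m²/s².
v = 1209 m/s = 1.209 km/s.

v ≈ 1.209 km/s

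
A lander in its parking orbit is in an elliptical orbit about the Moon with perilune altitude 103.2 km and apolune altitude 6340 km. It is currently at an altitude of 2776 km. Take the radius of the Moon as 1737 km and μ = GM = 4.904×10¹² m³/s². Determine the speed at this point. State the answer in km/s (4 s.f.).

r_p = 1737 + 103.2 = 1840.2 km = 1.8402×10⁶ m.
r_a = 1737 + 6340 = 8077.0 km = 8.0770×10⁶ m.
r = 1737 + 2776 = 4513.0 km = 4.513×10⁶ m.
Semi-major axis a = (r_p + r_a)/2 = 4958.6 km = 4.959×10⁶ m.
Vis-viva: v² = μ(2/r − 1/a) = 4.904×10¹² × (4.432×10⁻⁷ − 2.017×10⁻⁷) = 1.184×10⁶ m²/s².
v = 1088 m/s = 1.088 km/s.

v ≈ 1.088 km/s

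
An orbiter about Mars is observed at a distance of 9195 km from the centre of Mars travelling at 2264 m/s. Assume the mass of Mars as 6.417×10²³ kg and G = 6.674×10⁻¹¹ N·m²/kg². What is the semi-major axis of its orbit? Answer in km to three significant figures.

μ = GM = 6.674×10⁻¹¹ × 6.417×10²³ = 4.283×10¹³ m³/s².
r = 9.195×10⁶ m.
Vis-viva rearranged: 1/a = 2/r − v²/μ = 2.175×10⁻⁷ − 1.197×10⁻⁷ = 9.783×10⁻⁸ m⁻¹.
a = 1.022×10⁷ m = 10222 km.

a ≈ 10200 km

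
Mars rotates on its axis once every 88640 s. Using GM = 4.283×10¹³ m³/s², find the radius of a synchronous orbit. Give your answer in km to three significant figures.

r_sync ≈ 20400 km

A synchronous orbit has period T, so by Kepler's third law a = (μT²/4π²)^(1/3).
μT²/4π² = 4.283×10¹³ × (8.864×10⁴)² / 39.48 = 8.524×10²¹ m³.
a = 2.043×10⁷ m = 20428 km.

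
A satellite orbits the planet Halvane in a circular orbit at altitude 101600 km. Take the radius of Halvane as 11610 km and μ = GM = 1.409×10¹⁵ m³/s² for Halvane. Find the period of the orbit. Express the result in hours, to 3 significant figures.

T ≈ 56.0 hours

r = 11610 + 101600 = 113210 km = 1.1321×10⁸ m.
Kepler's third law: T = 2π√(r³/μ) = 2π√((1.132×10⁸)³ / 1.409×10¹⁵).
r³/μ = 1.030×10⁹ s², so T = 2π × 3.209×10⁴ = 2.016×10⁵ s.
Converting: 2.016×10⁵ s ÷ 3600 = 56.01 hours.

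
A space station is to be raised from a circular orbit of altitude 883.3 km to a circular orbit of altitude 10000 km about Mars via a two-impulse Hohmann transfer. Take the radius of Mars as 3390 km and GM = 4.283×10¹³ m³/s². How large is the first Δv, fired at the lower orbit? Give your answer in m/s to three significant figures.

Δv ≈ 732 m/s

r₁ = 3390 + 883.3 = 4273.3 km = 4.2733×10⁶ m.
r₂ = 3390 + 10000 = 13390 km = 1.3390×10⁷ m.
Transfer ellipse a_t = (r₁ + r₂)/2 = 8.832×10⁶ m.
At r₁: circular v_c1 = √(μ/r₁) = 3166 m/s; transfer-periapsis v_p = √[μ(2/r₁ − 1/a_t)] = 3898 m/s.
Δv₁ = v_p − v_c1 = 732.3 m/s.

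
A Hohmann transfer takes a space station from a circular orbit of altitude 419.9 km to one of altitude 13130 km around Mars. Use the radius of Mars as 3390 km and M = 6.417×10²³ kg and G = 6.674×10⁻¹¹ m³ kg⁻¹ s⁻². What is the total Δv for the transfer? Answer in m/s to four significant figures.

Δv_total ≈ 1546 m/s

μ = GM = 6.674×10⁻¹¹ × 6.417×10²³ = 4.283×10¹³ m³/s².
r₁ = 3390 + 419.9 = 3809.9 km = 3.8099×10⁶ m.
r₂ = 3390 + 13130 = 16520 km = 1.6520×10⁷ m.
Transfer ellipse a_t = (r₁ + r₂)/2 = 1.016×10⁷ m.
At r₁: circular v_c1 = √(μ/r₁) = 3353 m/s; transfer-periapsis v_p = √[μ(2/r₁ − 1/a_t)] = 4274 m/s.
Δv₁ = v_p − v_c1 = 921.4 m/s.
At r₂: circular v_c2 = √(μ/r₂) = 1610 m/s; transfer-apoapsis v_a = √[μ(2/r₂ − 1/a_t)] = 985.7 m/s.
Δv₂ = v_c2 − v_a = 624.4 m/s.
Total Δv = Δv₁ + Δv₂ = 1546 m/s.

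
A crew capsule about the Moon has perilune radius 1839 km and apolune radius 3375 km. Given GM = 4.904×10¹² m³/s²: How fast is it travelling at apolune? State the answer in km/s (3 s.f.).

Semi-major axis a = (r_p + r_a)/2 = 2607.0 km = 2.607×10⁶ m.
Vis-viva: v² = μ(2/r − 1/a) = 4.904×10¹² × (5.926×10⁻⁷ − 3.836×10⁻⁷) = 1.025×10⁶ m²/s².
v = 1012 m/s = 1.012 km/s.

v ≈ 1.01 km/s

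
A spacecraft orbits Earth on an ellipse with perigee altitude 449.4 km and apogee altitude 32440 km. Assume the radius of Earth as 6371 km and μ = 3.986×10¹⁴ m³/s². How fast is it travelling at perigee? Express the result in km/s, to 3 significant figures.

v ≈ 9.97 km/s

r_p = 6371 + 449.4 = 6820.4 km = 6.8204×10⁶ m.
r_a = 6371 + 32440 = 38811 km = 3.8811×10⁷ m.
Semi-major axis a = (r_p + r_a)/2 = 22816 km = 2.282×10⁷ m.
Vis-viva: v² = μ(2/r − 1/a) = 3.986×10¹⁴ × (2.932×10⁻⁷ − 4.383×10⁻⁸) = 9.941×10⁷ m²/s².
v = 9971 m/s = 9.971 km/s.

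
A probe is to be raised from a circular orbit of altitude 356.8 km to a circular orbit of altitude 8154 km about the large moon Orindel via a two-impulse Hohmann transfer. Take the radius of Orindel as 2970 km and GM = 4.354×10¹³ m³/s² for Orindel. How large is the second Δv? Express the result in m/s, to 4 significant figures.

Δv ≈ 636.0 m/s

r₁ = 2970 + 356.8 = 3326.8 km = 3.3268×10⁶ m.
r₂ = 2970 + 8154 = 11124 km = 1.1124×10⁷ m.
Transfer ellipse a_t = (r₁ + r₂)/2 = 7.225×10⁶ m.
At r₁: circular v_c1 = √(μ/r₁) = 3618 m/s; transfer-periapsis v_p = √[μ(2/r₁ − 1/a_t)] = 4489 m/s.
At r₂: circular v_c2 = √(μ/r₂) = 1978 m/s; transfer-apoapsis v_a = √[μ(2/r₂ − 1/a_t)] = 1342 m/s.
Δv₂ = v_c2 − v_a = 636.0 m/s.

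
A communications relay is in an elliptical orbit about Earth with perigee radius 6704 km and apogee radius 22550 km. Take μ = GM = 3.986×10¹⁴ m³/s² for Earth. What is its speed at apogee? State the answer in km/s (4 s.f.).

Semi-major axis a = (r_p + r_a)/2 = 14627 km = 1.463×10⁷ m.
Vis-viva: v² = μ(2/r − 1/a) = 3.986×10¹⁴ × (8.869×10⁻⁸ − 6.837×10⁻⁸) = 8.102×10⁶ m²/s².
v = 2846 m/s = 2.846 km/s.

v ≈ 2.846 km/s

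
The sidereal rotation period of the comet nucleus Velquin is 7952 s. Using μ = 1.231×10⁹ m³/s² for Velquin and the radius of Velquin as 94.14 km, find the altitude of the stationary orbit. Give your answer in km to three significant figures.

h_sync ≈ 31.3 km

A synchronous orbit has period T, so by Kepler's third law a = (μT²/4π²)^(1/3).
μT²/4π² = 1.231×10⁹ × (7.952×10³)² / 39.48 = 1.972×10¹⁵ m³.
a = 1.254×10⁵ m = 125.40 km.
Altitude h = a − R = 125.40 − 94.14 = 31.256 km.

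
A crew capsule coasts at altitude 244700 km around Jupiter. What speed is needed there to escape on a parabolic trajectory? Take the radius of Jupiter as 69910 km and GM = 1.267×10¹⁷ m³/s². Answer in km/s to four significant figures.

r = 69910 + 244700 = 314610 km = 3.1461×10⁸ m.
Escape speed v_esc = √(2μ/r) = √(2 × 1.267×10¹⁷ / 3.146×10⁸) = √(8.054×10⁸) = 28380 m/s.
= 28.38 km/s.

v_esc ≈ 28.38 km/s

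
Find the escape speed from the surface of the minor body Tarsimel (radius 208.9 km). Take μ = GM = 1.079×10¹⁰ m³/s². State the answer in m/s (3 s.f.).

v_esc ≈ 321 m/s

r = R = 2.089×10⁵ m.
Escape speed v_esc = √(2μ/r) = √(2 × 1.079×10¹⁰ / 2.089×10⁵) = √(1.033×10⁵) = 321.4 m/s.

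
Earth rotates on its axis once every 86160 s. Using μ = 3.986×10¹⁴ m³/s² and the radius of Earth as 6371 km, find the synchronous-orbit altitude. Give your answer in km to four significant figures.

h_sync ≈ 35790 km

A synchronous orbit has period T, so by Kepler's third law a = (μT²/4π²)^(1/3).
μT²/4π² = 3.986×10¹⁴ × (8.616×10⁴)² / 39.48 = 7.495×10²² m³.
a = 4.216×10⁷ m = 42163 km.
Altitude h = a − R = 42163 − 6371 = 35792 km.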